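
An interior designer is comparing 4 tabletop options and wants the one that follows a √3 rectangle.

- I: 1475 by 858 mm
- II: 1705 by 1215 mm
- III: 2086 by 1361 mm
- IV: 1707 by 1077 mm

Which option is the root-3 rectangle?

I

Target root-3 ≈ 1.732.
I: 1.719 (Δ0.013)  II: 1.403 (Δ0.329)  III: 1.533 (Δ0.199)  IV: 1.585 (Δ0.147)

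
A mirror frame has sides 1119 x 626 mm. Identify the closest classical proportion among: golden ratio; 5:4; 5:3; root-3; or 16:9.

16:9

1119/626 ≈ 1.788. Nearest candidates are 16:9 (1.778, off by 0.010) and root-3 (1.732, off by 0.056).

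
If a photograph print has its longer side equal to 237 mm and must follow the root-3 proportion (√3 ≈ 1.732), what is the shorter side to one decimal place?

136.8 mm

root-3 ≈ 1.73205.
Shorter side = 237 ÷ 1.73205 ≈ 136.832 → 136.8 mm.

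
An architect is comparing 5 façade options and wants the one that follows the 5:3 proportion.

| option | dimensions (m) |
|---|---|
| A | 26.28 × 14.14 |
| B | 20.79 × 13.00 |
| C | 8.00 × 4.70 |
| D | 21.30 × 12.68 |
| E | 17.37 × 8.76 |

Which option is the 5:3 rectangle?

D

Ratios (long/short): A ≈ 1.859; B ≈ 1.599; C ≈ 1.702; D ≈ 1.680; E ≈ 1.983.
5:3 ≈ 1.667; option D is nearest (Δ 0.013).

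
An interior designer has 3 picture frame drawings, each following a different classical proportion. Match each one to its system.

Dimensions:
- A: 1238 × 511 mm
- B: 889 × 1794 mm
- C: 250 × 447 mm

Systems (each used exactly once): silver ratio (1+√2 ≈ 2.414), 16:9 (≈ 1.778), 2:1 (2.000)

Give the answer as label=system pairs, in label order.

A=silver ratio, B=2:1, C=16:9

Ratios: A ≈ 2.423; B ≈ 2.018; C ≈ 1.788.
Targets: silver ratio ≈ 2.414; 16:9 ≈ 1.778; 2:1 ≈ 2.000.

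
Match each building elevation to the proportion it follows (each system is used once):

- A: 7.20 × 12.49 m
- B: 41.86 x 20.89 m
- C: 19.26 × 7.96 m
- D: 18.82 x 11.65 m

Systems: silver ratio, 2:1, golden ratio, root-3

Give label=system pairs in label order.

Ratios: A ≈ 1.735; B ≈ 2.004; C ≈ 2.420; D ≈ 1.615.
Targets: silver ratio ≈ 2.414; 2:1 ≈ 2.000; golden ratio ≈ 1.618; root-3 ≈ 1.732.

A=root-3, B=2:1, C=silver ratio, D=golden ratio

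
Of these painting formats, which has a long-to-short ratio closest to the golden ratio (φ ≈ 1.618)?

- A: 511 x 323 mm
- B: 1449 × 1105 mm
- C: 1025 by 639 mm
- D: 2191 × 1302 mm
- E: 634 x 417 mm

Ratios (long/short): A ≈ 1.582; B ≈ 1.311; C ≈ 1.604; D ≈ 1.683; E ≈ 1.520.
golden ratio ≈ 1.618; option C is nearest (Δ 0.014).

C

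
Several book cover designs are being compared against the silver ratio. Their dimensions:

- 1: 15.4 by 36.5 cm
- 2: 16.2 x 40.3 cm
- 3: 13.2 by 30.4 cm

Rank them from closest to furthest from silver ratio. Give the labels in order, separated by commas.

1: 36.5/15.4 ≈ 2.370 → |2.370 − 2.414| = 0.044
2: 40.3/16.2 ≈ 2.488 → |2.488 − 2.414| = 0.074
3: 30.4/13.2 ≈ 2.303 → |2.303 − 2.414| = 0.111

1, 2, 3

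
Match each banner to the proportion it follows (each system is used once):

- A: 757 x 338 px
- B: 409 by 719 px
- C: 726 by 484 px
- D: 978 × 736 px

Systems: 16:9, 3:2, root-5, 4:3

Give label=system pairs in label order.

A = 757/338 ≈ 2.240 → root-5 (2.236)
B = 719/409 ≈ 1.758 → 16:9 (1.778)
C = 726/484 ≈ 1.500 → 3:2 (1.500)
D = 978/736 ≈ 1.329 → 4:3 (1.333)

A=root-5, B=16:9, C=3:2, D=4:3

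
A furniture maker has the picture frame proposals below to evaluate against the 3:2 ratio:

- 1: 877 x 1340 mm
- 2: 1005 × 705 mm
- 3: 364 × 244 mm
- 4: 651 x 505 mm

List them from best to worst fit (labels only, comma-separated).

1: 1340/877 ≈ 1.528 → |1.528 − 1.500| = 0.028
2: 1005/705 ≈ 1.426 → |1.426 − 1.500| = 0.074
3: 364/244 ≈ 1.492 → |1.492 − 1.500| = 0.008
4: 651/505 ≈ 1.289 → |1.289 − 1.500| = 0.211

3, 1, 2, 4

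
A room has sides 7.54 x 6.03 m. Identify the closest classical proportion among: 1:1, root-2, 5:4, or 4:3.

Ratio = 7.54 / 6.03 ≈ 1.250.
Distances: 1:1 1.000 (Δ 0.250); root-2 1.414 (Δ 0.164); 5:4 1.250 (Δ 0.000); 4:3 1.333 (Δ 0.083).

5:4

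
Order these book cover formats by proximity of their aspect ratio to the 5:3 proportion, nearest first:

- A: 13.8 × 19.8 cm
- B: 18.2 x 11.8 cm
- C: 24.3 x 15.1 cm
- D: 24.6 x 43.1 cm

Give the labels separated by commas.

C, D, B, A

Ratios: A = 19.8 / 13.8 ≈ 1.435; B = 18.2 / 11.8 ≈ 1.542; C = 24.3 / 15.1 ≈ 1.609; D = 43.1 / 24.6 ≈ 1.752.
|Δ from 1.667|: A 0.232; B 0.125; C 0.058; D 0.085.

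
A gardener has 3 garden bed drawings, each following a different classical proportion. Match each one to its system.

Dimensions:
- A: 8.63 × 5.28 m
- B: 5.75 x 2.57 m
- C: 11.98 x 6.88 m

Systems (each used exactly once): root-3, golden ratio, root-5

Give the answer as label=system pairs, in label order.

A=golden ratio, B=root-5, C=root-3

Ratios: A ≈ 1.634; B ≈ 2.237; C ≈ 1.741.
Targets: root-3 ≈ 1.732; golden ratio ≈ 1.618; root-5 ≈ 2.236.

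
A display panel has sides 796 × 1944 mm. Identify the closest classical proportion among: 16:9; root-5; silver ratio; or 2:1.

silver ratio

Ratio = 1944 / 796 ≈ 2.442.
Distances: 16:9 1.778 (Δ 0.664); root-5 2.236 (Δ 0.206); silver ratio 2.414 (Δ 0.028); 2:1 2.000 (Δ 0.442).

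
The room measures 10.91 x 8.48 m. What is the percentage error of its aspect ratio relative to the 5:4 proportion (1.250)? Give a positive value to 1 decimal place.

Ratio = 10.91 / 8.48 ≈ 1.2866.
Ideal 5:4 = 1.2500. |1.2866 − 1.2500| / 1.2500 ≈ 2.93% → 2.9%.

2.9%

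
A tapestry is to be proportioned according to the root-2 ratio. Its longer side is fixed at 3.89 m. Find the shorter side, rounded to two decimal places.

root-2 ≈ 1.41421.
Shorter side = 3.89 ÷ 1.41421 ≈ 2.7507 → 2.75 m.

2.75 m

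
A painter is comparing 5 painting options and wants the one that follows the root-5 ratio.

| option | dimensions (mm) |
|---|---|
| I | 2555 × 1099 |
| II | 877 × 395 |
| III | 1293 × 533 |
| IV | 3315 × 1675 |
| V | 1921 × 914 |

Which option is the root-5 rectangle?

II

Ratios (long/short): I ≈ 2.325; II ≈ 2.220; III ≈ 2.426; IV ≈ 1.979; V ≈ 2.102.
root-5 ≈ 2.236; option II is nearest (Δ 0.016).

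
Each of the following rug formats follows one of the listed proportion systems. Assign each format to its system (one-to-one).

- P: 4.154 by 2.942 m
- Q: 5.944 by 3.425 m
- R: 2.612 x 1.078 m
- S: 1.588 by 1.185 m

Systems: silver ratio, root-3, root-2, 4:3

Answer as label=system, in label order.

P=root-2, Q=root-3, R=silver ratio, S=4:3

Ratios: P ≈ 1.412; Q ≈ 1.735; R ≈ 2.423; S ≈ 1.340.
Targets: silver ratio ≈ 2.414; root-3 ≈ 1.732; root-2 ≈ 1.414; 4:3 ≈ 1.333.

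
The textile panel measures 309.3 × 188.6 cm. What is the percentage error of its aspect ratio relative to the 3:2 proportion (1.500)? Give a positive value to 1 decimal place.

9.3%

Ratio = 309.3 / 188.6 ≈ 1.6400.
Ideal 3:2 = 1.5000. |1.6400 − 1.5000| / 1.5000 ≈ 9.33% → 9.3%.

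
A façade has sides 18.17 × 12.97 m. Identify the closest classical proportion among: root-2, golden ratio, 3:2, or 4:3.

root-2

Ratio = 18.17 / 12.97 ≈ 1.401.
Distances: root-2 1.414 (Δ 0.013); golden ratio 1.618 (Δ 0.217); 3:2 1.500 (Δ 0.099); 4:3 1.333 (Δ 0.068).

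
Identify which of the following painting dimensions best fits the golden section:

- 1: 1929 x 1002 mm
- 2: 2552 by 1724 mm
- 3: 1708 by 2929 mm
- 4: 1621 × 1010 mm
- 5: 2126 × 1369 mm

Ratios (long/short): 1 ≈ 1.925; 2 ≈ 1.480; 3 ≈ 1.715; 4 ≈ 1.605; 5 ≈ 1.553.
golden ratio ≈ 1.618; option 4 is nearest (Δ 0.013).

4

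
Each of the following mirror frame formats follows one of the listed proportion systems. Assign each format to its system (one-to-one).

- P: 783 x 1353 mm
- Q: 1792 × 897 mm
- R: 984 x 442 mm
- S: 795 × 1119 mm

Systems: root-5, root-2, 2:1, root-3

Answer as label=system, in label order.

P = 1353/783 ≈ 1.728 → root-3 (1.732)
Q = 1792/897 ≈ 1.998 → 2:1 (2.000)
R = 984/442 ≈ 2.226 → root-5 (2.236)
S = 1119/795 ≈ 1.408 → root-2 (1.414)

P=root-3, Q=2:1, R=root-5, S=root-2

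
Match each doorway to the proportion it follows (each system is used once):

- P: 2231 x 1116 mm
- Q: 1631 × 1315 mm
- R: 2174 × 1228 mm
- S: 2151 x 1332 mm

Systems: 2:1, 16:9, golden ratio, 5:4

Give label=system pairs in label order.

P=2:1, Q=5:4, R=16:9, S=golden ratio

Ratios: P ≈ 1.999; Q ≈ 1.240; R ≈ 1.770; S ≈ 1.615.
Targets: 2:1 ≈ 2.000; 16:9 ≈ 1.778; golden ratio ≈ 1.618; 5:4 ≈ 1.250.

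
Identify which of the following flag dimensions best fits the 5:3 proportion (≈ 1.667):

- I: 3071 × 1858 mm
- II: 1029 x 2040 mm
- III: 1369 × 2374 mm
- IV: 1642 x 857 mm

I

Ratios (long/short): I ≈ 1.653; II ≈ 1.983; III ≈ 1.734; IV ≈ 1.916.
5:3 ≈ 1.667; option I is nearest (Δ 0.014).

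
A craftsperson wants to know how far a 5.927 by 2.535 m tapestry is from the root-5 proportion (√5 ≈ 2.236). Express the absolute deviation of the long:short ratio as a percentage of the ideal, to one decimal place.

4.6%

Ratio = 5.927 / 2.535 ≈ 2.3381.
Ideal root-5 ≈ 2.2361. |2.3381 − 2.2361| / 2.2361 ≈ 4.56% → 4.6%.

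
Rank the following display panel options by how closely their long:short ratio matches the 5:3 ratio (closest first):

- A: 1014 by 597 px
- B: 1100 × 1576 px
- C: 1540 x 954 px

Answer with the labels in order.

A: 1014/597 ≈ 1.698 → |1.698 − 1.667| = 0.031
B: 1576/1100 ≈ 1.433 → |1.433 − 1.667| = 0.234
C: 1540/954 ≈ 1.614 → |1.614 − 1.667| = 0.053

A, C, B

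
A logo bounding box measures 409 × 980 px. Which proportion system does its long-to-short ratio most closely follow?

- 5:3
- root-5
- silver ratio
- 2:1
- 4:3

silver ratio

980/409 ≈ 2.396. Nearest candidates are silver ratio (2.414, off by 0.018) and root-5 (2.236, off by 0.160).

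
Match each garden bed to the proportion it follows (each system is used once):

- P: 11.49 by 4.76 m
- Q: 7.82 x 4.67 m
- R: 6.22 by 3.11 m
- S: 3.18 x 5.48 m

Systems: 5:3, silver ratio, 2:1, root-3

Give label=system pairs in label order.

P=silver ratio, Q=5:3, R=2:1, S=root-3

P = 11.49/4.76 ≈ 2.414 → silver ratio (2.414)
Q = 7.82/4.67 ≈ 1.675 → 5:3 (1.667)
R = 6.22/3.11 ≈ 2.000 → 2:1 (2.000)
S = 5.48/3.18 ≈ 1.723 → root-3 (1.732)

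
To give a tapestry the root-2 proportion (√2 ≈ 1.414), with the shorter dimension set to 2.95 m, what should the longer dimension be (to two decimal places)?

root-2 ≈ 1.41421.
Longer side = 2.95 × 1.41421 ≈ 4.1719 → 4.17 m.

4.17 m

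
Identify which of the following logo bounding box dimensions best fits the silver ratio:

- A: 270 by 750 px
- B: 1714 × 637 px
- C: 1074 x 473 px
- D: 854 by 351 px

Target silver ratio ≈ 2.414.
A: 2.778 (Δ0.364)  B: 2.691 (Δ0.277)  C: 2.271 (Δ0.143)  D: 2.433 (Δ0.019)

D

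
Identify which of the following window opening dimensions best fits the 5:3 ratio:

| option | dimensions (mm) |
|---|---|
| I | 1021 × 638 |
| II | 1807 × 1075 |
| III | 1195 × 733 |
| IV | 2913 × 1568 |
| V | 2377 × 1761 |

II

Target 5:3 ≈ 1.667.
I: 1.600 (Δ0.067)  II: 1.681 (Δ0.014)  III: 1.630 (Δ0.037)  IV: 1.858 (Δ0.191)  V: 1.350 (Δ0.317)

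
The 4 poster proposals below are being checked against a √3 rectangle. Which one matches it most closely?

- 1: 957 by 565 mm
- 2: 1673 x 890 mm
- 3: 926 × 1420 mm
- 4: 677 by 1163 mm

4

Ratios (long/short): 1 ≈ 1.694; 2 ≈ 1.880; 3 ≈ 1.533; 4 ≈ 1.718.
root-3 ≈ 1.732; option 4 is nearest (Δ 0.014).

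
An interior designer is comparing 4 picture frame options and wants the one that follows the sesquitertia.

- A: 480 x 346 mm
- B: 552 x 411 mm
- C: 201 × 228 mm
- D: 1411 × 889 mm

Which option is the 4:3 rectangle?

Target 4:3 ≈ 1.333.
A: 1.387 (Δ0.054)  B: 1.343 (Δ0.010)  C: 1.134 (Δ0.199)  D: 1.587 (Δ0.254)

B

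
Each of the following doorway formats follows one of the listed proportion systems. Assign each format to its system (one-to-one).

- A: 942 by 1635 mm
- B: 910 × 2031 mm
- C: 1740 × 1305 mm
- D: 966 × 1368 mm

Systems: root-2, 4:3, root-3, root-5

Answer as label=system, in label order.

A=root-3, B=root-5, C=4:3, D=root-2

A = 1635/942 ≈ 1.736 → root-3 (1.732)
B = 2031/910 ≈ 2.232 → root-5 (2.236)
C = 1740/1305 ≈ 1.333 → 4:3 (1.333)
D = 1368/966 ≈ 1.416 → root-2 (1.414)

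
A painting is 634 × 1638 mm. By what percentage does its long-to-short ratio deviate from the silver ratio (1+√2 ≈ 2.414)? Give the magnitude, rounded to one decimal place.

7.0%

Ratio = 1638 / 634 ≈ 2.5836.
Ideal silver ratio ≈ 2.4142. |2.5836 − 2.4142| / 2.4142 ≈ 7.02% → 7.0%.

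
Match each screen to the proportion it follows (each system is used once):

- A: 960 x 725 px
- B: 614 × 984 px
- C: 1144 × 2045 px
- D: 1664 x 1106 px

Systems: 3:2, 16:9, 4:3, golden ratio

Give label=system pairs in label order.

A=4:3, B=golden ratio, C=16:9, D=3:2

A = 960/725 ≈ 1.324 → 4:3 (1.333)
B = 984/614 ≈ 1.603 → golden ratio (1.618)
C = 2045/1144 ≈ 1.788 → 16:9 (1.778)
D = 1664/1106 ≈ 1.505 → 3:2 (1.500)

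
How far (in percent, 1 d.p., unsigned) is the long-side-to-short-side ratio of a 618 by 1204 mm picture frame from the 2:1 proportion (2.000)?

2.6%

Ratio = 1204 / 618 ≈ 1.9482.
Ideal 2:1 = 2.0000. |1.9482 − 2.0000| / 2.0000 ≈ 2.59% → 2.6%.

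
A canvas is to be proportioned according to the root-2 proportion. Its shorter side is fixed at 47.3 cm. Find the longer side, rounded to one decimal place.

66.9 cm

root-2 ≈ 1.41421.
Longer side = 47.3 × 1.41421 ≈ 66.892 → 66.9 cm.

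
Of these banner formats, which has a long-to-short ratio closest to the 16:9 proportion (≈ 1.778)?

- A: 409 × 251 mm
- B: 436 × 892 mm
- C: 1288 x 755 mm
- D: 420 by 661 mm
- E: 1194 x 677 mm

E

Target 16:9 ≈ 1.778.
A: 1.629 (Δ0.149)  B: 2.046 (Δ0.268)  C: 1.706 (Δ0.072)  D: 1.574 (Δ0.204)  E: 1.764 (Δ0.014)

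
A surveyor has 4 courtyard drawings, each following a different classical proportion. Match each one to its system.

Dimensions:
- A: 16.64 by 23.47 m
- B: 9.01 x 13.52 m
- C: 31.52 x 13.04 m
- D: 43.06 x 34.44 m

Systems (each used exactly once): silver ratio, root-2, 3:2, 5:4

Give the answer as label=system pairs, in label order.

A=root-2, B=3:2, C=silver ratio, D=5:4

A = 23.47/16.64 ≈ 1.410 → root-2 (1.414)
B = 13.52/9.01 ≈ 1.501 → 3:2 (1.500)
C = 31.52/13.04 ≈ 2.417 → silver ratio (2.414)
D = 43.06/34.44 ≈ 1.250 → 5:4 (1.250)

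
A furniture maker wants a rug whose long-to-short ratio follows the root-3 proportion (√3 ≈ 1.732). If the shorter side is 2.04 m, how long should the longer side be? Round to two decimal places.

3.53 m

root-3 ≈ 1.73205.
Longer side = 2.04 × 1.73205 ≈ 3.5334 → 3.53 m.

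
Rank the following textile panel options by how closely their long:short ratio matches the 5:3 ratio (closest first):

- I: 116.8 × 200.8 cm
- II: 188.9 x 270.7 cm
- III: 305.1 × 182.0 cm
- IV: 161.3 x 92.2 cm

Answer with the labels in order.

I: 200.8/116.8 ≈ 1.719 → |1.719 − 1.667| = 0.052
II: 270.7/188.9 ≈ 1.433 → |1.433 − 1.667| = 0.234
III: 305.1/182.0 ≈ 1.676 → |1.676 − 1.667| = 0.009
IV: 161.3/92.2 ≈ 1.749 → |1.749 − 1.667| = 0.082

III, I, IV, II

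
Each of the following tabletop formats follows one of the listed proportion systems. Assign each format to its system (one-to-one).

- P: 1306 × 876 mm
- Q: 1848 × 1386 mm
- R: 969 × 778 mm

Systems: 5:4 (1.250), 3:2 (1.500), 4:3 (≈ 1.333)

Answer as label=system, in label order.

P=3:2, Q=4:3, R=5:4

P = 1306/876 ≈ 1.491 → 3:2 (1.500)
Q = 1848/1386 ≈ 1.333 → 4:3 (1.333)
R = 969/778 ≈ 1.246 → 5:4 (1.250)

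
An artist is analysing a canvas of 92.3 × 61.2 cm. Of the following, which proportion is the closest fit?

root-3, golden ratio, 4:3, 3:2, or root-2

3:2

Ratio = 92.3 / 61.2 ≈ 1.508.
Distances: root-3 1.732 (Δ 0.224); golden ratio 1.618 (Δ 0.110); 4:3 1.333 (Δ 0.175); 3:2 1.500 (Δ 0.008); root-2 1.414 (Δ 0.094).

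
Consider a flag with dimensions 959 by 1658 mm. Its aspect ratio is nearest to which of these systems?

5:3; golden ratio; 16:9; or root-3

root-3

Ratio = 1658 / 959 ≈ 1.729.
Distances: 5:3 1.667 (Δ 0.062); golden ratio 1.618 (Δ 0.111); 16:9 1.778 (Δ 0.049); root-3 1.732 (Δ 0.003).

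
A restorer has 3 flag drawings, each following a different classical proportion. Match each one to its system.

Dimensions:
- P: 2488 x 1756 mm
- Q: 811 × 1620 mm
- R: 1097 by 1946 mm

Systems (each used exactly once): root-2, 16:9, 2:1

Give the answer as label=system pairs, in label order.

Ratios: P ≈ 1.417; Q ≈ 1.998; R ≈ 1.774.
Targets: root-2 ≈ 1.414; 16:9 ≈ 1.778; 2:1 ≈ 2.000.

P=root-2, Q=2:1, R=16:9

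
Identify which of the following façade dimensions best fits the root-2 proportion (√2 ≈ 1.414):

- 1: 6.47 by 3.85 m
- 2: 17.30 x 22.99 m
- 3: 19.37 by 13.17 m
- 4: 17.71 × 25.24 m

4

Ratios (long/short): 1 ≈ 1.681; 2 ≈ 1.329; 3 ≈ 1.471; 4 ≈ 1.425.
root-2 ≈ 1.414; option 4 is nearest (Δ 0.011).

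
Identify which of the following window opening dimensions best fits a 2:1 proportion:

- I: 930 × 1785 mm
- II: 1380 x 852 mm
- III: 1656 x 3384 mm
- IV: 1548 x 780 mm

Ratios (long/short): I ≈ 1.919; II ≈ 1.620; III ≈ 2.043; IV ≈ 1.985.
2:1 ≈ 2.000; option IV is nearest (Δ 0.015).

IV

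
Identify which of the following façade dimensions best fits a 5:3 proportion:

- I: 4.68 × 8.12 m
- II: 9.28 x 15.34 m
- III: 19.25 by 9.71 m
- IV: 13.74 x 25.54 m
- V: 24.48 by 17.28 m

Ratios (long/short): I ≈ 1.735; II ≈ 1.653; III ≈ 1.982; IV ≈ 1.859; V ≈ 1.417.
5:3 ≈ 1.667; option II is nearest (Δ 0.014).

II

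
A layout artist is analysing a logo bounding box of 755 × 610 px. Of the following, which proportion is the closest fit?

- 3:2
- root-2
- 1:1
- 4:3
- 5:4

Ratio = 755 / 610 ≈ 1.238.
Distances: 3:2 1.500 (Δ 0.262); root-2 1.414 (Δ 0.176); 1:1 1.000 (Δ 0.238); 4:3 1.333 (Δ 0.095); 5:4 1.250 (Δ 0.012).

5:4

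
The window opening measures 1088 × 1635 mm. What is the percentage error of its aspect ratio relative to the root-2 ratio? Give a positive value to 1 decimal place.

6.3%

Ratio = 1635 / 1088 ≈ 1.5028.
Ideal root-2 ≈ 1.4142. |1.5028 − 1.4142| / 1.4142 ≈ 6.27% → 6.3%.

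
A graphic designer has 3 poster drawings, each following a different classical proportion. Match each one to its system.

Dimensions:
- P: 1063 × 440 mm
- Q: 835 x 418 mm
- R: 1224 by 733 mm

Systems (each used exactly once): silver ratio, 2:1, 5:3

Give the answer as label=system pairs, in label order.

Ratios: P ≈ 2.416; Q ≈ 1.998; R ≈ 1.670.
Targets: silver ratio ≈ 2.414; 2:1 ≈ 2.000; 5:3 ≈ 1.667.

P=silver ratio, Q=2:1, R=5:3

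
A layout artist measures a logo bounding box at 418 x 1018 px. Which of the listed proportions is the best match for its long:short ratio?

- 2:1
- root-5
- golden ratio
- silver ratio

1018/418 ≈ 2.435. Nearest candidates are silver ratio (2.414, off by 0.021) and root-5 (2.236, off by 0.199).

silver ratio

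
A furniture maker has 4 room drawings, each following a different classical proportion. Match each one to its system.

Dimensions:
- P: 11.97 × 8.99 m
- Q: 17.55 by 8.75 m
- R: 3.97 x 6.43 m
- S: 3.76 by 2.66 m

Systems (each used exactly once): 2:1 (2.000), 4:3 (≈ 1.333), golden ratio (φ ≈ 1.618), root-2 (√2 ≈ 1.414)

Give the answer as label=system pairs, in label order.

P = 11.97/8.99 ≈ 1.331 → 4:3 (1.333)
Q = 17.55/8.75 ≈ 2.006 → 2:1 (2.000)
R = 6.43/3.97 ≈ 1.620 → golden ratio (1.618)
S = 3.76/2.66 ≈ 1.414 → root-2 (1.414)

P=4:3, Q=2:1, R=golden ratio, S=root-2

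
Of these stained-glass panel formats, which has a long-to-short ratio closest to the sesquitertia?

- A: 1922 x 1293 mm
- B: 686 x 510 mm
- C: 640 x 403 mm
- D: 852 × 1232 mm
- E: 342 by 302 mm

Ratios (long/short): A ≈ 1.486; B ≈ 1.345; C ≈ 1.588; D ≈ 1.446; E ≈ 1.132.
4:3 ≈ 1.333; option B is nearest (Δ 0.012).

B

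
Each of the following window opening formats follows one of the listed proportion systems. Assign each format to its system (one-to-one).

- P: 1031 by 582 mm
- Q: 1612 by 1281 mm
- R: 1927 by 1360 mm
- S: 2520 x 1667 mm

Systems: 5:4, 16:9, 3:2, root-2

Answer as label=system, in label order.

P = 1031/582 ≈ 1.771 → 16:9 (1.778)
Q = 1612/1281 ≈ 1.258 → 5:4 (1.250)
R = 1927/1360 ≈ 1.417 → root-2 (1.414)
S = 2520/1667 ≈ 1.512 → 3:2 (1.500)

P=16:9, Q=5:4, R=root-2, S=3:2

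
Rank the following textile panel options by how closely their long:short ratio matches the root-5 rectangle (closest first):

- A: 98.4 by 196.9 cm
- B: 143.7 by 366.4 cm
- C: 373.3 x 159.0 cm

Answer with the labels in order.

C, A, B

Ratios: A = 196.9 / 98.4 ≈ 2.001; B = 366.4 / 143.7 ≈ 2.550; C = 373.3 / 159.0 ≈ 2.348.
|Δ from 2.236|: A 0.235; B 0.314; C 0.112.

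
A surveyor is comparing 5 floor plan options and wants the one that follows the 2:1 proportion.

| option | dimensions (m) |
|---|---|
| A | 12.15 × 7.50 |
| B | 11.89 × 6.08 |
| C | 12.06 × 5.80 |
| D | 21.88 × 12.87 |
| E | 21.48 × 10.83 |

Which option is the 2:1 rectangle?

E

Ratios (long/short): A ≈ 1.620; B ≈ 1.956; C ≈ 2.079; D ≈ 1.700; E ≈ 1.983.
2:1 ≈ 2.000; option E is nearest (Δ 0.017).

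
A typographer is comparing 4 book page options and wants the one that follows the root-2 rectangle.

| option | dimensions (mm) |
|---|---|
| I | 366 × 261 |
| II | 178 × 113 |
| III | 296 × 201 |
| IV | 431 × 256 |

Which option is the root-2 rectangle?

Ratios (long/short): I ≈ 1.402; II ≈ 1.575; III ≈ 1.473; IV ≈ 1.684.
root-2 ≈ 1.414; option I is nearest (Δ 0.012).

I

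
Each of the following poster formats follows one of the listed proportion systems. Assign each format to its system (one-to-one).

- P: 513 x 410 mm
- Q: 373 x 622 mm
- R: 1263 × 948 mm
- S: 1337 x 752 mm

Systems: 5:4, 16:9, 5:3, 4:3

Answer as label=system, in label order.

P=5:4, Q=5:3, R=4:3, S=16:9

Ratios: P ≈ 1.251; Q ≈ 1.668; R ≈ 1.332; S ≈ 1.778.
Targets: 5:4 ≈ 1.250; 16:9 ≈ 1.778; 5:3 ≈ 1.667; 4:3 ≈ 1.333.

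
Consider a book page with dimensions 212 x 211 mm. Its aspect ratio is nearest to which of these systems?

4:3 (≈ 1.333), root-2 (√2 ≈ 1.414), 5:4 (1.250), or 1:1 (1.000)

1:1

Ratio = 212 / 211 ≈ 1.005.
Distances: 4:3 1.333 (Δ 0.328); root-2 1.414 (Δ 0.409); 5:4 1.250 (Δ 0.245); 1:1 1.000 (Δ 0.005).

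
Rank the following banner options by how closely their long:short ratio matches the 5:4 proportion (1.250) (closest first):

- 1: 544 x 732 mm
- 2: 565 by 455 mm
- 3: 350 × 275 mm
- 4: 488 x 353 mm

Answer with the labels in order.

2, 3, 1, 4

1: 732/544 ≈ 1.346 → |1.346 − 1.250| = 0.096
2: 565/455 ≈ 1.242 → |1.242 − 1.250| = 0.008
3: 350/275 ≈ 1.273 → |1.273 − 1.250| = 0.023
4: 488/353 ≈ 1.382 → |1.382 − 1.250| = 0.132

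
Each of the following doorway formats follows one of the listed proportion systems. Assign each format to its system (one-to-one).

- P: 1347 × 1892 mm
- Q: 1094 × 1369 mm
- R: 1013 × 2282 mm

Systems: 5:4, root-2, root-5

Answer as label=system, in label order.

P=root-2, Q=5:4, R=root-5

Ratios: P ≈ 1.405; Q ≈ 1.251; R ≈ 2.253.
Targets: 5:4 ≈ 1.250; root-2 ≈ 1.414; root-5 ≈ 2.236.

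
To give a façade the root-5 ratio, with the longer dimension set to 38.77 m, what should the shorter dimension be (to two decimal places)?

root-5 ≈ 2.23607.
Shorter side = 38.77 ÷ 2.23607 ≈ 17.3385 → 17.34 m.

17.34 m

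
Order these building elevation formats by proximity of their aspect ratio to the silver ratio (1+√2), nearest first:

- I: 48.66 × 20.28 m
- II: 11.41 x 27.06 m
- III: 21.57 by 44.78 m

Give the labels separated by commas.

I: 48.66/20.28 ≈ 2.399 → |2.399 − 2.414| = 0.015
II: 27.06/11.41 ≈ 2.372 → |2.372 − 2.414| = 0.042
III: 44.78/21.57 ≈ 2.076 → |2.076 − 2.414| = 0.338

I, II, III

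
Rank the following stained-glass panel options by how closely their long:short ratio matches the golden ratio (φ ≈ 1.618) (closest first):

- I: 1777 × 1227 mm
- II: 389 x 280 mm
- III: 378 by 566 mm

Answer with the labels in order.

Ratios: I = 1777 / 1227 ≈ 1.448; II = 389 / 280 ≈ 1.389; III = 566 / 378 ≈ 1.497.
|Δ from 1.618|: I 0.170; II 0.229; III 0.121.

III, I, II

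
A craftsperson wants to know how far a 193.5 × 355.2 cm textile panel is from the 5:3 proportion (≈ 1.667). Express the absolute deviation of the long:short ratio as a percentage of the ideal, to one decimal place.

10.1%

Ratio = 355.2 / 193.5 ≈ 1.8357.
Ideal 5:3 ≈ 1.6667. |1.8357 − 1.6667| / 1.6667 ≈ 10.14% → 10.1%.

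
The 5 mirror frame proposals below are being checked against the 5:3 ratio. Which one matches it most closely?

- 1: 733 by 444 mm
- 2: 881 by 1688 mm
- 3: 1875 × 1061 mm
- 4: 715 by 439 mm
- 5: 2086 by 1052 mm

1

Ratios (long/short): 1 ≈ 1.651; 2 ≈ 1.916; 3 ≈ 1.767; 4 ≈ 1.629; 5 ≈ 1.983.
5:3 ≈ 1.667; option 1 is nearest (Δ 0.016).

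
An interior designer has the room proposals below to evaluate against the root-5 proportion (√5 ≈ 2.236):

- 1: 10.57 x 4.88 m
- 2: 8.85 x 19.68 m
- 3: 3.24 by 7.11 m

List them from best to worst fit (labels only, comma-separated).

2, 3, 1

Ratios: 1 = 10.57 / 4.88 ≈ 2.166; 2 = 19.68 / 8.85 ≈ 2.224; 3 = 7.11 / 3.24 ≈ 2.194.
|Δ from 2.236|: 1 0.070; 2 0.012; 3 0.042.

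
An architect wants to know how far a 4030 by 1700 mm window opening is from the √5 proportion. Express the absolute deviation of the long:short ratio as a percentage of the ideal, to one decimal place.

Ratio = 4030 / 1700 ≈ 2.3706.
Ideal root-5 ≈ 2.2361. |2.3706 − 2.2361| / 2.2361 ≈ 6.01% → 6.0%.

6.0%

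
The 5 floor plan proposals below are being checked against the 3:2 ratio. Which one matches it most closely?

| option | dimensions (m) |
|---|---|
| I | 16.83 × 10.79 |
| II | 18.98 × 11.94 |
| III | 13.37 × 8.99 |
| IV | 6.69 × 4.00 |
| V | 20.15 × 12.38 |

III

Target 3:2 ≈ 1.500.
I: 1.560 (Δ0.060)  II: 1.590 (Δ0.090)  III: 1.487 (Δ0.013)  IV: 1.673 (Δ0.173)  V: 1.628 (Δ0.128)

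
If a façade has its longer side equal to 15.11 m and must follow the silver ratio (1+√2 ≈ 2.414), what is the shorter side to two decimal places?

silver ratio ≈ 2.41421.
Shorter side = 15.11 ÷ 2.41421 ≈ 6.2588 → 6.26 m.

6.26 m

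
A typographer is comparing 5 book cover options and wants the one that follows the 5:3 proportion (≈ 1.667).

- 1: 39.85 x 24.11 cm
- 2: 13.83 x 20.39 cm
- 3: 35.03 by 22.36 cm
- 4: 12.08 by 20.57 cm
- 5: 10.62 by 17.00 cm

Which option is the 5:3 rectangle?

Ratios (long/short): 1 ≈ 1.653; 2 ≈ 1.474; 3 ≈ 1.567; 4 ≈ 1.703; 5 ≈ 1.601.
5:3 ≈ 1.667; option 1 is nearest (Δ 0.014).

1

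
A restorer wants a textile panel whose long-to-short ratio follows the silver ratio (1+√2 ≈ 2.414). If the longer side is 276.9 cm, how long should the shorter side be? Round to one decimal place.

silver ratio ≈ 2.41421.
Shorter side = 276.9 ÷ 2.41421 ≈ 114.696 → 114.7 cm.

114.7 cm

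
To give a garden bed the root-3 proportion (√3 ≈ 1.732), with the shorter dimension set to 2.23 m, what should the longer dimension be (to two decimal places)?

3.86 m

root-3 ≈ 1.73205.
Longer side = 2.23 × 1.73205 ≈ 3.8625 → 3.86 m.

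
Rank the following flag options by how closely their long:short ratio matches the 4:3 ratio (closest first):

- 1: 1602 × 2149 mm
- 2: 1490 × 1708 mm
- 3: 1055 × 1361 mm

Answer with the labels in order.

1, 3, 2

1: 2149/1602 ≈ 1.341 → |1.341 − 1.333| = 0.008
2: 1708/1490 ≈ 1.146 → |1.146 − 1.333| = 0.187
3: 1361/1055 ≈ 1.290 → |1.290 − 1.333| = 0.043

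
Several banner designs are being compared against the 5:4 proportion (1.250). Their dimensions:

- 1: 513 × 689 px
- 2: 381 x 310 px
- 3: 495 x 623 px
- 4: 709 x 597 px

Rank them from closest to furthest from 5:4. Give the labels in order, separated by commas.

Ratios: 1 = 689 / 513 ≈ 1.343; 2 = 381 / 310 ≈ 1.229; 3 = 623 / 495 ≈ 1.259; 4 = 709 / 597 ≈ 1.188.
|Δ from 1.250|: 1 0.093; 2 0.021; 3 0.009; 4 0.062.

3, 2, 4, 1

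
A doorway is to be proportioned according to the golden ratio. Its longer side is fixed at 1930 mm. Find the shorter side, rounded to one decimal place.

1192.8 mm

golden ratio ≈ 1.61803.
Shorter side = 1930 ÷ 1.61803 ≈ 1192.809 → 1192.8 mm.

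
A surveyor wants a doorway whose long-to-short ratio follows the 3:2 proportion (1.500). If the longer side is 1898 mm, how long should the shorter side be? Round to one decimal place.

3:2 = 1.50000.
Shorter side = 1898 ÷ 1.50000 ≈ 1265.333 → 1265.3 mm.

1265.3 mm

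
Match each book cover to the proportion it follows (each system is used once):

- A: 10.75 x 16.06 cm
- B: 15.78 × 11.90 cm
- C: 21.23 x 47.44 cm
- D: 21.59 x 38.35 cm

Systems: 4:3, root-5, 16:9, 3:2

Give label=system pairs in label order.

A=3:2, B=4:3, C=root-5, D=16:9

Ratios: A ≈ 1.494; B ≈ 1.326; C ≈ 2.235; D ≈ 1.776.
Targets: 4:3 ≈ 1.333; root-5 ≈ 2.236; 16:9 ≈ 1.778; 3:2 ≈ 1.500.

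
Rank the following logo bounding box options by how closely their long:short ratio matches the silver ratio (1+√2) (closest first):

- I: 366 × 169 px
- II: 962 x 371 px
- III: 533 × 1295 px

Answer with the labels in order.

III, II, I

I: 366/169 ≈ 2.166 → |2.166 − 2.414| = 0.248
II: 962/371 ≈ 2.593 → |2.593 − 2.414| = 0.179
III: 1295/533 ≈ 2.430 → |2.430 − 2.414| = 0.016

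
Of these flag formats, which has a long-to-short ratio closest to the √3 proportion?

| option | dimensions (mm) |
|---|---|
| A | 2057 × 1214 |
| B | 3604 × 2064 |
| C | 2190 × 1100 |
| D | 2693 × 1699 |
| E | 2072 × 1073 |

Target root-3 ≈ 1.732.
A: 1.694 (Δ0.038)  B: 1.746 (Δ0.014)  C: 1.991 (Δ0.259)  D: 1.585 (Δ0.147)  E: 1.931 (Δ0.199)

B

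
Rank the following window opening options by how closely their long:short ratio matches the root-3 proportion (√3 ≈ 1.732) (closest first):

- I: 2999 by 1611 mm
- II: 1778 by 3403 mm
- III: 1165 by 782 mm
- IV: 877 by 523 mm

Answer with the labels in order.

I: 2999/1611 ≈ 1.862 → |1.862 − 1.732| = 0.130
II: 3403/1778 ≈ 1.914 → |1.914 − 1.732| = 0.182
III: 1165/782 ≈ 1.490 → |1.490 − 1.732| = 0.242
IV: 877/523 ≈ 1.677 → |1.677 − 1.732| = 0.055

IV, I, II, III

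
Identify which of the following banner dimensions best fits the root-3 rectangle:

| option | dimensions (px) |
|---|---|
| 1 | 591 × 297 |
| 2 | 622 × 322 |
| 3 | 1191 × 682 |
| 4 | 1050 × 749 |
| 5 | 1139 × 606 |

Ratios (long/short): 1 ≈ 1.990; 2 ≈ 1.932; 3 ≈ 1.746; 4 ≈ 1.402; 5 ≈ 1.880.
root-3 ≈ 1.732; option 3 is nearest (Δ 0.014).

3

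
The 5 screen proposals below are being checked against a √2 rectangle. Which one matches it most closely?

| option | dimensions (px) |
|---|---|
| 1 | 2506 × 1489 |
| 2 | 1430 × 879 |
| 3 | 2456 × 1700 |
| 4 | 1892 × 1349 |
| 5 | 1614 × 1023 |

4

Ratios (long/short): 1 ≈ 1.683; 2 ≈ 1.627; 3 ≈ 1.445; 4 ≈ 1.403; 5 ≈ 1.578.
root-2 ≈ 1.414; option 4 is nearest (Δ 0.011).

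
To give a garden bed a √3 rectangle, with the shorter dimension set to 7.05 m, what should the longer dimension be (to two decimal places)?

12.21 m

root-3 ≈ 1.73205.
Longer side = 7.05 × 1.73205 ≈ 12.2110 → 12.21 m.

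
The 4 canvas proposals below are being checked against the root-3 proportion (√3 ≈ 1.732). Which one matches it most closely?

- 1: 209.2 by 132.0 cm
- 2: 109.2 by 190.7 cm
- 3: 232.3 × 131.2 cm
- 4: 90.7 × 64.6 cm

Ratios (long/short): 1 ≈ 1.585; 2 ≈ 1.746; 3 ≈ 1.771; 4 ≈ 1.404.
root-3 ≈ 1.732; option 2 is nearest (Δ 0.014).

2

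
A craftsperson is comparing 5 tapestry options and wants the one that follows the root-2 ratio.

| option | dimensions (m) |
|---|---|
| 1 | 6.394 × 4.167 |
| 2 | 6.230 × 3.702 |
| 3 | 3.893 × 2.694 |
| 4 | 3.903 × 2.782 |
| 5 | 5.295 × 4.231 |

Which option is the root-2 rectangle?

4

Target root-2 ≈ 1.414.
1: 1.534 (Δ0.120)  2: 1.683 (Δ0.269)  3: 1.445 (Δ0.031)  4: 1.403 (Δ0.011)  5: 1.251 (Δ0.163)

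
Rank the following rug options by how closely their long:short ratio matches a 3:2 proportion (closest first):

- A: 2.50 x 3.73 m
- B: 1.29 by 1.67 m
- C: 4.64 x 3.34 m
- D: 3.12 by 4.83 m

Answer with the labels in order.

Ratios: A = 3.73 / 2.50 ≈ 1.492; B = 1.67 / 1.29 ≈ 1.295; C = 4.64 / 3.34 ≈ 1.389; D = 4.83 / 3.12 ≈ 1.548.
|Δ from 1.500|: A 0.008; B 0.205; C 0.111; D 0.048.

A, D, C, B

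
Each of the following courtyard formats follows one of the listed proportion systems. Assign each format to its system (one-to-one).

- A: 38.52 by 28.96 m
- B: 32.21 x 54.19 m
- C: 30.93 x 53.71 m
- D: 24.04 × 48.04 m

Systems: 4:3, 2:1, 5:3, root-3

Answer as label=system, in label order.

A = 38.52/28.96 ≈ 1.330 → 4:3 (1.333)
B = 54.19/32.21 ≈ 1.682 → 5:3 (1.667)
C = 53.71/30.93 ≈ 1.737 → root-3 (1.732)
D = 48.04/24.04 ≈ 1.998 → 2:1 (2.000)

A=4:3, B=5:3, C=root-3, D=2:1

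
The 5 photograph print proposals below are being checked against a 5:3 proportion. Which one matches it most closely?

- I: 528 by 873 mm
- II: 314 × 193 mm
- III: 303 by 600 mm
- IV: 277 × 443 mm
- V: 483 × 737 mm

I

Target 5:3 ≈ 1.667.
I: 1.653 (Δ0.014)  II: 1.627 (Δ0.040)  III: 1.980 (Δ0.313)  IV: 1.599 (Δ0.068)  V: 1.526 (Δ0.141)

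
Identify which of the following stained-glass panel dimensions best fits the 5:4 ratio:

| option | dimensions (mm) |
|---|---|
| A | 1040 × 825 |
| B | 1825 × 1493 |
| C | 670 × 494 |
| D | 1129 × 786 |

Ratios (long/short): A ≈ 1.261; B ≈ 1.222; C ≈ 1.356; D ≈ 1.436.
5:4 ≈ 1.250; option A is nearest (Δ 0.011).

A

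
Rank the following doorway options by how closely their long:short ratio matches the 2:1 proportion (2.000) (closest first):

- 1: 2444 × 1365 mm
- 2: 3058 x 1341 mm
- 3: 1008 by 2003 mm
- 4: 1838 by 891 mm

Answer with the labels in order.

3, 4, 1, 2

1: 2444/1365 ≈ 1.790 → |1.790 − 2.000| = 0.210
2: 3058/1341 ≈ 2.280 → |2.280 − 2.000| = 0.280
3: 2003/1008 ≈ 1.987 → |1.987 − 2.000| = 0.013
4: 1838/891 ≈ 2.063 → |2.063 − 2.000| = 0.063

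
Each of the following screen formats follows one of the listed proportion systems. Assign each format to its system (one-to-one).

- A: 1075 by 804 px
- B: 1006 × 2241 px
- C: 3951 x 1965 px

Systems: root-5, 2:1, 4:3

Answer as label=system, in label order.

A=4:3, B=root-5, C=2:1

A = 1075/804 ≈ 1.337 → 4:3 (1.333)
B = 2241/1006 ≈ 2.228 → root-5 (2.236)
C = 3951/1965 ≈ 2.011 → 2:1 (2.000)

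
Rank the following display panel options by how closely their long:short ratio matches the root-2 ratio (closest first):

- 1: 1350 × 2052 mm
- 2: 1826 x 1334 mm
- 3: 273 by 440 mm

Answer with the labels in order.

2, 1, 3

1: 2052/1350 ≈ 1.520 → |1.520 − 1.414| = 0.106
2: 1826/1334 ≈ 1.369 → |1.369 − 1.414| = 0.045
3: 440/273 ≈ 1.612 → |1.612 − 1.414| = 0.198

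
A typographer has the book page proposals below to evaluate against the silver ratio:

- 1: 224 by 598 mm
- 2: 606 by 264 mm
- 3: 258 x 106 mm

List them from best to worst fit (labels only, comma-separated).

3, 2, 1

Ratios: 1 = 598 / 224 ≈ 2.670; 2 = 606 / 264 ≈ 2.295; 3 = 258 / 106 ≈ 2.434.
|Δ from 2.414|: 1 0.256; 2 0.119; 3 0.020.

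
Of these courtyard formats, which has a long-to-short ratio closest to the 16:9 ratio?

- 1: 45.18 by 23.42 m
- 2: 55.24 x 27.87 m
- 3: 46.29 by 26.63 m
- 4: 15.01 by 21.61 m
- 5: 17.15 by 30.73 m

5

Target 16:9 ≈ 1.778.
1: 1.929 (Δ0.151)  2: 1.982 (Δ0.204)  3: 1.738 (Δ0.040)  4: 1.440 (Δ0.338)  5: 1.792 (Δ0.014)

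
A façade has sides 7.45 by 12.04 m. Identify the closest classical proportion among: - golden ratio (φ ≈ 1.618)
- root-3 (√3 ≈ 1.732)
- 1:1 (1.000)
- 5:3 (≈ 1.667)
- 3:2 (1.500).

golden ratio

Ratio = 12.04 / 7.45 ≈ 1.616.
Distances: golden ratio 1.618 (Δ 0.002); root-3 1.732 (Δ 0.116); 1:1 1.000 (Δ 0.616); 5:3 1.667 (Δ 0.051); 3:2 1.500 (Δ 0.116).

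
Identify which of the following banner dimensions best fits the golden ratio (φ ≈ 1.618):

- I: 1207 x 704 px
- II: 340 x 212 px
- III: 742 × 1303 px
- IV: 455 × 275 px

Target golden ratio ≈ 1.618.
I: 1.714 (Δ0.096)  II: 1.604 (Δ0.014)  III: 1.756 (Δ0.138)  IV: 1.655 (Δ0.037)

II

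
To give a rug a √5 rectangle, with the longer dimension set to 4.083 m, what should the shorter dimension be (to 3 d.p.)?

1.826 m

root-5 ≈ 2.23607.
Shorter side = 4.083 ÷ 2.23607 ≈ 1.82597 → 1.826 m.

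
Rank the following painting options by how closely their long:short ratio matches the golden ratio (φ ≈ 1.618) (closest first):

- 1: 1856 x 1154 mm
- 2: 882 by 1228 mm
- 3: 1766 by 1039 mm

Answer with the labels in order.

1: 1856/1154 ≈ 1.608 → |1.608 − 1.618| = 0.010
2: 1228/882 ≈ 1.392 → |1.392 − 1.618| = 0.226
3: 1766/1039 ≈ 1.700 → |1.700 − 1.618| = 0.082

1, 3, 2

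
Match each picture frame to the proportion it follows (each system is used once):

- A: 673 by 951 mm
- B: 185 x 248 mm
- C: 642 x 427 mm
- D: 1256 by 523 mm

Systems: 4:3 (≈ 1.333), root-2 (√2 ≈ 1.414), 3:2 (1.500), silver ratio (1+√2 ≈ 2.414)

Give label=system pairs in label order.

A=root-2, B=4:3, C=3:2, D=silver ratio

A = 951/673 ≈ 1.413 → root-2 (1.414)
B = 248/185 ≈ 1.341 → 4:3 (1.333)
C = 642/427 ≈ 1.504 → 3:2 (1.500)
D = 1256/523 ≈ 2.402 → silver ratio (2.414)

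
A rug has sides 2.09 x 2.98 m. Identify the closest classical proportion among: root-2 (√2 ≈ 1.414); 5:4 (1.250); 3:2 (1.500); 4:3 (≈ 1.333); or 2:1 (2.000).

root-2

Ratio = 2.98 / 2.09 ≈ 1.426.
Distances: root-2 1.414 (Δ 0.012); 5:4 1.250 (Δ 0.176); 3:2 1.500 (Δ 0.074); 4:3 1.333 (Δ 0.093); 2:1 2.000 (Δ 0.574).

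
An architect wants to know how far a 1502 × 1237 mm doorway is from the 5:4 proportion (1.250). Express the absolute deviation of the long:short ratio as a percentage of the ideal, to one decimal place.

2.9%

Ratio = 1502 / 1237 ≈ 1.2142.
Ideal 5:4 = 1.2500. |1.2142 − 1.2500| / 1.2500 ≈ 2.86% → 2.9%.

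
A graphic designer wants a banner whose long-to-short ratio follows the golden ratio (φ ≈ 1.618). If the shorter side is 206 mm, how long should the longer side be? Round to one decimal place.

golden ratio ≈ 1.61803.
Longer side = 206 × 1.61803 ≈ 333.314 → 333.3 mm.

333.3 mm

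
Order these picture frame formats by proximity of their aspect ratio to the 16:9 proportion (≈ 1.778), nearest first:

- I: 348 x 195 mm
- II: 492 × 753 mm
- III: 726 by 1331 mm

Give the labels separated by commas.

I, III, II

Ratios: I = 348 / 195 ≈ 1.785; II = 753 / 492 ≈ 1.530; III = 1331 / 726 ≈ 1.833.
|Δ from 1.778|: I 0.007; II 0.248; III 0.055.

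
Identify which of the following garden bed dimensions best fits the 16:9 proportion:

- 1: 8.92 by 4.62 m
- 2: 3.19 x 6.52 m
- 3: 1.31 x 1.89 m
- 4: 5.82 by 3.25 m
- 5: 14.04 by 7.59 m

4

Target 16:9 ≈ 1.778.
1: 1.931 (Δ0.153)  2: 2.044 (Δ0.266)  3: 1.443 (Δ0.335)  4: 1.791 (Δ0.013)  5: 1.850 (Δ0.072)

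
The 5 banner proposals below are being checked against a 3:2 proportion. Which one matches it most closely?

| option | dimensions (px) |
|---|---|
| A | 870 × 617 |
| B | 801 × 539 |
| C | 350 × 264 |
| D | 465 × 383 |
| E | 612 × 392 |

B

Ratios (long/short): A ≈ 1.410; B ≈ 1.486; C ≈ 1.326; D ≈ 1.214; E ≈ 1.561.
3:2 ≈ 1.500; option B is nearest (Δ 0.014).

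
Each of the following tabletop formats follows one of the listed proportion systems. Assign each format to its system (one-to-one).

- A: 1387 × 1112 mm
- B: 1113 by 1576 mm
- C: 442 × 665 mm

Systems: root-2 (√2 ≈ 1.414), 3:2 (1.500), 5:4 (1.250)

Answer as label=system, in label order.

A = 1387/1112 ≈ 1.247 → 5:4 (1.250)
B = 1576/1113 ≈ 1.416 → root-2 (1.414)
C = 665/442 ≈ 1.505 → 3:2 (1.500)

A=5:4, B=root-2, C=3:2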